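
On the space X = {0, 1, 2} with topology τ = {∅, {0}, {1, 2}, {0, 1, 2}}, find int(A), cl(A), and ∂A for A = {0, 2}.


int(A) = {0}, cl(A) = {0, 1, 2}, ∂A = {1, 2}.

Closed sets in (X, τ) are complements of opens:
  closed(X, τ) = {∅, {0}, {1, 2}, {0, 1, 2}}.
int(A) = ⋃ {U ∈ τ : U ⊆ A}. Opens contained in A: ∅, {0}.
Taking the union of these: int(A) = {0}.
cl(A) = ⋂ {C closed : A ⊆ C}. Closed sets containing A: {0, 1, 2}.
Intersecting these: cl(A) = {0, 1, 2}.
∂A = cl(A) ∖ int(A) = {0, 1, 2} ∖ {0} = {1, 2}.


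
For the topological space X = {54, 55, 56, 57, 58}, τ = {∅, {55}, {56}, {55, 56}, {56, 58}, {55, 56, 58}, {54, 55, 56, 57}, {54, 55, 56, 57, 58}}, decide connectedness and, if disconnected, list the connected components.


(X, τ) is connected.

Find clopen sets (U ∈ τ with X ∖ U ∈ τ):
  U = ∅, X ∖ U = {54, 55, 56, 57, 58} — both open, so U is clopen.
  U = {54, 55, 56, 57, 58}, X ∖ U = ∅ — both open, so U is clopen.
Only trivial clopens (∅ and X) exist, so (X, τ) is connected.
Compute connected components by grouping points that agree on all clopens:
  component: {54, 55, 56, 57, 58}


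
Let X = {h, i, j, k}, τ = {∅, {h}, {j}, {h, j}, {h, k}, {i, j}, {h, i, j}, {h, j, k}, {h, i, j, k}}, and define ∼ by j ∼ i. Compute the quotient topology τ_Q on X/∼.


X/∼ = {[h], [i=j], [k]}; |τ_Q| = 6.

Equivalence classes: [h], [i=j], [k].
Quotient map π: X → X/∼ sends h ↦ [h], i ↦ [i=j], j ↦ [i=j], k ↦ [k].
For each subset V ⊆ X/∼, compute π^{-1}(V) ⊆ X and check whether π^{-1}(V) ∈ τ. V is open in τ_Q iff π^{-1}(V) ∈ τ.
  V = {}: π^{-1}(V) = ∅ ∈ τ ✓.
  V = {[h]}: π^{-1}(V) = {h} ∈ τ ✓.
  V = {[i=j]}: π^{-1}(V) = {i, j} ∈ τ ✓.
  V = {[h], [i=j]}: π^{-1}(V) = {h, i, j} ∈ τ ✓.
  V = {[k]}: π^{-1}(V) = {k} ∉ τ ✗.
  V = {[h], [k]}: π^{-1}(V) = {h, k} ∈ τ ✓.
  V = {[i=j], [k]}: π^{-1}(V) = {i, j, k} ∉ τ ✗.
  V = {[h], [i=j], [k]}: π^{-1}(V) = {h, i, j, k} ∈ τ ✓.
Open sets in the quotient: τ_Q = {{}, {[h]}, {[i=j]}, {[h], [i=j]}, {[h], [k]}, {[h], [i=j], [k]}} (6 elements).


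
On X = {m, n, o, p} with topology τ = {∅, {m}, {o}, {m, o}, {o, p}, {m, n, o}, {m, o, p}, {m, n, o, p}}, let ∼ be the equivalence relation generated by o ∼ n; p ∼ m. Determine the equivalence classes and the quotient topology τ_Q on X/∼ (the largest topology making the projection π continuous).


X/∼ = {[m=p], [n=o]}; |τ_Q| = 2.

Equivalence classes: [m=p], [n=o].
Quotient map π: X → X/∼ sends m ↦ [m=p], n ↦ [n=o], o ↦ [n=o], p ↦ [m=p].
For each subset V ⊆ X/∼, compute π^{-1}(V) ⊆ X and check whether π^{-1}(V) ∈ τ. V is open in τ_Q iff π^{-1}(V) ∈ τ.
  V = {}: π^{-1}(V) = ∅ ∈ τ ✓.
  V = {[m=p]}: π^{-1}(V) = {m, p} ∉ τ ✗.
  V = {[n=o]}: π^{-1}(V) = {n, o} ∉ τ ✗.
  V = {[m=p], [n=o]}: π^{-1}(V) = {m, n, o, p} ∈ τ ✓.
Open sets in the quotient: τ_Q = {{}, {[m=p], [n=o]}} (2 elements).


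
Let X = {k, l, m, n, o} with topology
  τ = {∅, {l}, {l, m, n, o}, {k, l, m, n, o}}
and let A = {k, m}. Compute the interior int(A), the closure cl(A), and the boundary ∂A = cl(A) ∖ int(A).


int(A) = ∅, cl(A) = {k, m, n, o}, ∂A = {k, m, n, o}.

Closed sets in (X, τ) are complements of opens:
  closed(X, τ) = {∅, {k}, {k, m, n, o}, {k, l, m, n, o}}.
int(A) = ⋃ {U ∈ τ : U ⊆ A}. Opens contained in A: ∅.
Taking the union of these: int(A) = ∅.
cl(A) = ⋂ {C closed : A ⊆ C}. Closed sets containing A: {k, m, n, o}, {k, l, m, n, o}.
Intersecting these: cl(A) = {k, m, n, o}.
∂A = cl(A) ∖ int(A) = {k, m, n, o} ∖ ∅ = {k, m, n, o}.


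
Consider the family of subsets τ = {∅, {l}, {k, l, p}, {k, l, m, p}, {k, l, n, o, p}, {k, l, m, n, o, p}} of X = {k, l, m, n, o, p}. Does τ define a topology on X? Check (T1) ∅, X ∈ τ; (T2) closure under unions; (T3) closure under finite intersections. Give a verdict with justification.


τ IS a topology on X.

Axiom (T1): ∅ ∈ τ? Yes; X ∈ τ? Yes.
Axiom (T2/T3): check pairwise unions and intersections of members of τ.
All pairwise intersections and unions checked — each lies in τ. Therefore τ satisfies (T1), (T2), (T3): it IS a topology on X.


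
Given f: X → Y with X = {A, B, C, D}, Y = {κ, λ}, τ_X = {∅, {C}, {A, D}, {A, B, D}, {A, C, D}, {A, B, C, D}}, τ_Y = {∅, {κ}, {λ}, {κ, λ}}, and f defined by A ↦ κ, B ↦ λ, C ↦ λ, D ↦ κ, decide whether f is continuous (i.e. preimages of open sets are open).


f is NOT continuous.

Compute f^{-1}(U) for each U ∈ τ_Y:
  U = ∅: f^{-1}(U) = ∅ ∈ τ_X ✓.
  U = {κ}: f^{-1}(U) = {A, D} ∈ τ_X ✓.
  U = {λ}: f^{-1}(U) = {B, C} ∉ τ_X ✗.
  U = {κ, λ}: f^{-1}(U) = {A, B, C, D} ∈ τ_X ✓.
Found U = {λ} with f^{-1}(U) = {B, C} not in τ_X. Therefore f is NOT continuous.


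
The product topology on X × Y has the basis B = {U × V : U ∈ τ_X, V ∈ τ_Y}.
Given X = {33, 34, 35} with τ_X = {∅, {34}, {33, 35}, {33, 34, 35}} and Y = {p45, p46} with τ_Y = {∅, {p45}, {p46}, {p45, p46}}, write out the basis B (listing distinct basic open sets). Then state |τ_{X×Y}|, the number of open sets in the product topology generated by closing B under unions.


Basis B = {∅ × ∅, {34} × {p45}, {34} × {p46}, {33, 35} × {p45}, {33, 35} × {p46}, {34} × {p45, p46}, {33, 34, 35} × {p45}, {33, 34, 35} × {p46}, {33, 35} × {p45, p46}, {33, 34, 35} × {p45, p46}}; |τ_{X×Y}| = 16.

Enumerate products U × V with U ∈ τ_X, V ∈ τ_Y (deduplicated):
  ∅ × ∅ = {} (∅)
  {34} × {p45} = {(34,p45)}
  {34} × {p46} = {(34,p46)}
  {33, 35} × {p45} = {(33,p45), (35,p45)}
  {33, 35} × {p46} = {(33,p46), (35,p46)}
  {34} × {p45, p46} = {(34,p45), (34,p46)}
  {33, 34, 35} × {p45} = {(33,p45), (34,p45), (35,p45)}
  {33, 34, 35} × {p46} = {(33,p46), (34,p46), (35,p46)}
  {33, 35} × {p45, p46} = {(33,p45), (33,p46), (35,p45), (35,p46)}
  {33, 34, 35} × {p45, p46} = {(33,p45), (33,p46), (34,p45), (34,p46), (35,p45), (35,p46)}
These 10 distinct sets form the basis B.
Close under arbitrary unions to get τ_{X×Y}; counting gives |τ_{X×Y}| = 16.


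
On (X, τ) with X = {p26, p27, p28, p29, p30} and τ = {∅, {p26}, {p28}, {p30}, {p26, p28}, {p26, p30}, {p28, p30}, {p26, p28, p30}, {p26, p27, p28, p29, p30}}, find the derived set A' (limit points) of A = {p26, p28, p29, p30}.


A' = {p27, p29}

For each x ∈ X, list the open sets U ∈ τ with x ∈ U, then check whether U ∩ (A ∖ {x}) ≠ ∅ for every such U.
  x = p26: open {p26} ∋ x has {p26} ∩ (A ∖ {p26}) = ∅, so x is NOT a limit point.
  x = p27: opens ∋ x are {p26, p27, p28, p29, p30}; each meets A ∖ {p27}, so x IS a limit point.
  x = p28: open {p28} ∋ x has {p28} ∩ (A ∖ {p28}) = ∅, so x is NOT a limit point.
  x = p29: opens ∋ x are {p26, p27, p28, p29, p30}; each meets A ∖ {p29}, so x IS a limit point.
  x = p30: open {p30} ∋ x has {p30} ∩ (A ∖ {p30}) = ∅, so x is NOT a limit point.
Collecting: A' = {p27, p29}.


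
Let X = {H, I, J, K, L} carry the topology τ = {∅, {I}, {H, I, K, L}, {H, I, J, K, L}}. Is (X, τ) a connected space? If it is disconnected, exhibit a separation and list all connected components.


(X, τ) is connected.

Find clopen sets (U ∈ τ with X ∖ U ∈ τ):
  U = ∅, X ∖ U = {H, I, J, K, L} — both open, so U is clopen.
  U = {H, I, J, K, L}, X ∖ U = ∅ — both open, so U is clopen.
Only trivial clopens (∅ and X) exist, so (X, τ) is connected.
Compute connected components by grouping points that agree on all clopens:
  component: {H, I, J, K, L}


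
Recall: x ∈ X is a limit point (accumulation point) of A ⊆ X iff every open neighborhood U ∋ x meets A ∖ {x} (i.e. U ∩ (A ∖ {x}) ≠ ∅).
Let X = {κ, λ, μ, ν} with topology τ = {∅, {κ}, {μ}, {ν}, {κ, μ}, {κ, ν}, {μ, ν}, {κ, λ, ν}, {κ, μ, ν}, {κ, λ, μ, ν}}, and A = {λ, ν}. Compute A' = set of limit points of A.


A' = {λ}

For each x ∈ X, list the open sets U ∈ τ with x ∈ U, then check whether U ∩ (A ∖ {x}) ≠ ∅ for every such U.
  x = κ: open {κ} ∋ x has {κ} ∩ (A ∖ {κ}) = ∅, so x is NOT a limit point.
  x = λ: opens ∋ x are {κ, λ, ν}, {κ, λ, μ, ν}; each meets A ∖ {λ}, so x IS a limit point.
  x = μ: open {μ} ∋ x has {μ} ∩ (A ∖ {μ}) = ∅, so x is NOT a limit point.
  x = ν: open {ν} ∋ x has {ν} ∩ (A ∖ {ν}) = ∅, so x is NOT a limit point.
Collecting: A' = {λ}.


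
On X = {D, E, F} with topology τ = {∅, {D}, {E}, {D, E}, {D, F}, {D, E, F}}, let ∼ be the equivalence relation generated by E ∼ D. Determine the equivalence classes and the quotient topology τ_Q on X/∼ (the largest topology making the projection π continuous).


X/∼ = {[D=E], [F]}; |τ_Q| = 3.

Equivalence classes: [D=E], [F].
Quotient map π: X → X/∼ sends D ↦ [D=E], E ↦ [D=E], F ↦ [F].
For each subset V ⊆ X/∼, compute π^{-1}(V) ⊆ X and check whether π^{-1}(V) ∈ τ. V is open in τ_Q iff π^{-1}(V) ∈ τ.
  V = {}: π^{-1}(V) = ∅ ∈ τ ✓.
  V = {[D=E]}: π^{-1}(V) = {D, E} ∈ τ ✓.
  V = {[F]}: π^{-1}(V) = {F} ∉ τ ✗.
  V = {[D=E], [F]}: π^{-1}(V) = {D, E, F} ∈ τ ✓.
Open sets in the quotient: τ_Q = {{}, {[D=E]}, {[D=E], [F]}} (3 elements).


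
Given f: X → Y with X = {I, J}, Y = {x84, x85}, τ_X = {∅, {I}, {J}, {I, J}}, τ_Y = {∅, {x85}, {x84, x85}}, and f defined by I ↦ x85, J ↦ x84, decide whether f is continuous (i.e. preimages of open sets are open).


f IS continuous.

Compute f^{-1}(U) for each U ∈ τ_Y:
  U = ∅: f^{-1}(U) = ∅ ∈ τ_X ✓.
  U = {x85}: f^{-1}(U) = {I} ∈ τ_X ✓.
  U = {x84, x85}: f^{-1}(U) = {I, J} ∈ τ_X ✓.
Every preimage lies in τ_X, so f IS continuous.


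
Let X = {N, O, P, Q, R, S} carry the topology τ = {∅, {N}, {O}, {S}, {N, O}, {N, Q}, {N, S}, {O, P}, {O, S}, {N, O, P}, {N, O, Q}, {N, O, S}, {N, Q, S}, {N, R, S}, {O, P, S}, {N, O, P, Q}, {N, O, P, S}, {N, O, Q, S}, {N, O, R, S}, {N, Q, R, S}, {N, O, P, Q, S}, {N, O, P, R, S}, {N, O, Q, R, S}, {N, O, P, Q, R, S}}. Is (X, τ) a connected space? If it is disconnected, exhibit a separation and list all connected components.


(X, τ) is disconnected; components = [{O, P}, {N, Q, R, S}].

Find clopen sets (U ∈ τ with X ∖ U ∈ τ):
  U = ∅, X ∖ U = {N, O, P, Q, R, S} — both open, so U is clopen.
  U = {O, P}, X ∖ U = {N, Q, R, S} — both open, so U is clopen.
  U = {N, Q, R, S}, X ∖ U = {O, P} — both open, so U is clopen.
  U = {N, O, P, Q, R, S}, X ∖ U = ∅ — both open, so U is clopen.
Nontrivial clopen(s) exist: e.g. {O, P}. So (X, τ) is disconnected.
Compute connected components by grouping points that agree on all clopens:
  component: {O, P}
  component: {N, Q, R, S}


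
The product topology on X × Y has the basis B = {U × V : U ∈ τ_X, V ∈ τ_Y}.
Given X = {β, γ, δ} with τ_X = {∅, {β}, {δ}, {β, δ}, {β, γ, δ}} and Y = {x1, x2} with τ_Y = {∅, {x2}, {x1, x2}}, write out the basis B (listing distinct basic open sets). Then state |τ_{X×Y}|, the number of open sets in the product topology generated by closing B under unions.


Basis B = {∅ × ∅, {β} × {x2}, {δ} × {x2}, {β} × {x1, x2}, {β, δ} × {x2}, {δ} × {x1, x2}, {β, γ, δ} × {x2}, {β, δ} × {x1, x2}, {β, γ, δ} × {x1, x2}}; |τ_{X×Y}| = 14.

Enumerate products U × V with U ∈ τ_X, V ∈ τ_Y (deduplicated):
  ∅ × ∅ = {} (∅)
  {β} × {x2} = {(β,x2)}
  {δ} × {x2} = {(δ,x2)}
  {β} × {x1, x2} = {(β,x1), (β,x2)}
  {β, δ} × {x2} = {(β,x2), (δ,x2)}
  {δ} × {x1, x2} = {(δ,x1), (δ,x2)}
  {β, γ, δ} × {x2} = {(β,x2), (γ,x2), (δ,x2)}
  {β, δ} × {x1, x2} = {(β,x1), (β,x2), (δ,x1), (δ,x2)}
  {β, γ, δ} × {x1, x2} = {(β,x1), (β,x2), (γ,x1), (γ,x2), (δ,x1), (δ,x2)}
These 9 distinct sets form the basis B.
Close under arbitrary unions to get τ_{X×Y}; counting gives |τ_{X×Y}| = 14.


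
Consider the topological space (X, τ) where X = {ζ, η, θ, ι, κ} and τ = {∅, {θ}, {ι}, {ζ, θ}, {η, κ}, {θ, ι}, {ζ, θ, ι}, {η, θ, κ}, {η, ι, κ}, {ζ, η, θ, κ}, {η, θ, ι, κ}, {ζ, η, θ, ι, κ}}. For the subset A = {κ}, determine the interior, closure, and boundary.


int(A) = ∅, cl(A) = {η, κ}, ∂A = {η, κ}.

Closed sets in (X, τ) are complements of opens:
  closed(X, τ) = {∅, {ζ}, {ι}, {ζ, θ}, {ζ, ι}, {η, κ}, {ζ, η, κ}, {ζ, θ, ι}, {η, ι, κ}, {ζ, η, θ, κ}, {ζ, η, ι, κ}, {ζ, η, θ, ι, κ}}.
int(A) = ⋃ {U ∈ τ : U ⊆ A}. Opens contained in A: ∅.
Taking the union of these: int(A) = ∅.
cl(A) = ⋂ {C closed : A ⊆ C}. Closed sets containing A: {η, κ}, {ζ, η, κ}, {η, ι, κ}, {ζ, η, θ, κ}, {ζ, η, ι, κ}, {ζ, η, θ, ι, κ}.
Intersecting these: cl(A) = {η, κ}.
∂A = cl(A) ∖ int(A) = {η, κ} ∖ ∅ = {η, κ}.


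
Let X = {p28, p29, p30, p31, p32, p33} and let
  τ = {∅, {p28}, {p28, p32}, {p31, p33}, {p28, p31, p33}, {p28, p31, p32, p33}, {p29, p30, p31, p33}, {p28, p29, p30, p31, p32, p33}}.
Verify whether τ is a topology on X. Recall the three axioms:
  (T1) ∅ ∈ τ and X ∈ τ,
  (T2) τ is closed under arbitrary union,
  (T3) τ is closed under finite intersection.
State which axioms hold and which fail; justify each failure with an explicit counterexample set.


τ is NOT a topology on X.

Axiom (T1): ∅ ∈ τ? Yes; X ∈ τ? Yes.
Axiom (T2/T3): check pairwise unions and intersections of members of τ.
Counterexample for (T2): {p28} ∪ {p29, p30, p31, p33} = {p28, p29, p30, p31, p33} ∉ τ. Therefore τ is NOT a topology.


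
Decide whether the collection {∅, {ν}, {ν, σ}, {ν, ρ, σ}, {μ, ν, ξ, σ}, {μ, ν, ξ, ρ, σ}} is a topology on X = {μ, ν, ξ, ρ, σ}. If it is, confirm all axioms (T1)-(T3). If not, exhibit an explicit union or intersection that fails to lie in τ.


τ IS a topology on X.

Axiom (T1): ∅ ∈ τ? Yes; X ∈ τ? Yes.
Axiom (T2/T3): check pairwise unions and intersections of members of τ.
All pairwise intersections and unions checked — each lies in τ. Therefore τ satisfies (T1), (T2), (T3): it IS a topology on X.


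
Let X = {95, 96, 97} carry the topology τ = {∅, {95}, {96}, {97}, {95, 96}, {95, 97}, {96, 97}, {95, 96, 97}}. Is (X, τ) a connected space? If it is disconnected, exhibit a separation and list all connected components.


(X, τ) is disconnected; components = [{95}, {96}, {97}].

Find clopen sets (U ∈ τ with X ∖ U ∈ τ):
  U = ∅, X ∖ U = {95, 96, 97} — both open, so U is clopen.
  U = {95}, X ∖ U = {96, 97} — both open, so U is clopen.
  U = {96}, X ∖ U = {95, 97} — both open, so U is clopen.
  U = {97}, X ∖ U = {95, 96} — both open, so U is clopen.
  U = {95, 96}, X ∖ U = {97} — both open, so U is clopen.
  U = {95, 97}, X ∖ U = {96} — both open, so U is clopen.
  U = {96, 97}, X ∖ U = {95} — both open, so U is clopen.
  U = {95, 96, 97}, X ∖ U = ∅ — both open, so U is clopen.
Nontrivial clopen(s) exist: e.g. {95, 97}. So (X, τ) is disconnected.
Compute connected components by grouping points that agree on all clopens:
  component: {95}
  component: {96}
  component: {97}


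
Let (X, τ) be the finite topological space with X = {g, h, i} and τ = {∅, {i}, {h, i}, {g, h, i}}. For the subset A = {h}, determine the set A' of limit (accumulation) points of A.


A' = {g}

For each x ∈ X, list the open sets U ∈ τ with x ∈ U, then check whether U ∩ (A ∖ {x}) ≠ ∅ for every such U.
  x = g: opens ∋ x are {g, h, i}; each meets A ∖ {g}, so x IS a limit point.
  x = h: open {h, i} ∋ x has {h, i} ∩ (A ∖ {h}) = ∅, so x is NOT a limit point.
  x = i: open {i} ∋ x has {i} ∩ (A ∖ {i}) = ∅, so x is NOT a limit point.
Collecting: A' = {g}.


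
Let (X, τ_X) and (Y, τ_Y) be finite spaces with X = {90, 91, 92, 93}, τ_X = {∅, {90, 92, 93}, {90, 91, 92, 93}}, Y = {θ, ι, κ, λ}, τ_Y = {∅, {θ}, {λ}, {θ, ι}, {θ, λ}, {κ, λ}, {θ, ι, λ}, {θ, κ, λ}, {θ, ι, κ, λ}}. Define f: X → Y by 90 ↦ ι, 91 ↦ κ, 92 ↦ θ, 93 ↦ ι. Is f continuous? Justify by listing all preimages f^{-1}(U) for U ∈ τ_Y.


f is NOT continuous.

Compute f^{-1}(U) for each U ∈ τ_Y:
  U = ∅: f^{-1}(U) = ∅ ∈ τ_X ✓.
  U = {θ}: f^{-1}(U) = {92} ∉ τ_X ✗.
  U = {λ}: f^{-1}(U) = ∅ ∈ τ_X ✓.
  U = {θ, ι}: f^{-1}(U) = {90, 92, 93} ∈ τ_X ✓.
  U = {θ, λ}: f^{-1}(U) = {92} ∉ τ_X ✗.
  U = {κ, λ}: f^{-1}(U) = {91} ∉ τ_X ✗.
  U = {θ, ι, λ}: f^{-1}(U) = {90, 92, 93} ∈ τ_X ✓.
  U = {θ, κ, λ}: f^{-1}(U) = {91, 92} ∉ τ_X ✗.
  U = {θ, ι, κ, λ}: f^{-1}(U) = {90, 91, 92, 93} ∈ τ_X ✓.
Found U = {θ} with f^{-1}(U) = {92} not in τ_X. Therefore f is NOT continuous.


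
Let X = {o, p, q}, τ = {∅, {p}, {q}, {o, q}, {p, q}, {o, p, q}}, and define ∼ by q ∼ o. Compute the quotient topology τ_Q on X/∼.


X/∼ = {[o=q], [p]}; |τ_Q| = 4.

Equivalence classes: [o=q], [p].
Quotient map π: X → X/∼ sends o ↦ [o=q], p ↦ [p], q ↦ [o=q].
For each subset V ⊆ X/∼, compute π^{-1}(V) ⊆ X and check whether π^{-1}(V) ∈ τ. V is open in τ_Q iff π^{-1}(V) ∈ τ.
  V = {}: π^{-1}(V) = ∅ ∈ τ ✓.
  V = {[o=q]}: π^{-1}(V) = {o, q} ∈ τ ✓.
  V = {[p]}: π^{-1}(V) = {p} ∈ τ ✓.
  V = {[o=q], [p]}: π^{-1}(V) = {o, p, q} ∈ τ ✓.
Open sets in the quotient: τ_Q = {{}, {[o=q]}, {[p]}, {[o=q], [p]}} (4 elements).


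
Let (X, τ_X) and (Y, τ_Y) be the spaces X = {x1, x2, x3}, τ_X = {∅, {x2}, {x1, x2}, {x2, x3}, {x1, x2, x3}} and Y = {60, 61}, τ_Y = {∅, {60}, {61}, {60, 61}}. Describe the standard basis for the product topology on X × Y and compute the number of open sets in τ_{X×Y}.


Basis B = {∅ × ∅, {x2} × {60}, {x2} × {61}, {x1, x2} × {60}, {x1, x2} × {61}, {x2} × {60, 61}, {x2, x3} × {60}, {x2, x3} × {61}, {x1, x2, x3} × {60}, {x1, x2, x3} × {61}, {x1, x2} × {60, 61}, {x2, x3} × {60, 61}, {x1, x2, x3} × {60, 61}}; |τ_{X×Y}| = 25.

Enumerate products U × V with U ∈ τ_X, V ∈ τ_Y (deduplicated):
  ∅ × ∅ = {} (∅)
  {x2} × {60} = {(x2,60)}
  {x2} × {61} = {(x2,61)}
  {x1, x2} × {60} = {(x1,60), (x2,60)}
  {x1, x2} × {61} = {(x1,61), (x2,61)}
  {x2} × {60, 61} = {(x2,60), (x2,61)}
  {x2, x3} × {60} = {(x2,60), (x3,60)}
  {x2, x3} × {61} = {(x2,61), (x3,61)}
  {x1, x2, x3} × {60} = {(x1,60), (x2,60), (x3,60)}
  {x1, x2, x3} × {61} = {(x1,61), (x2,61), (x3,61)}
  {x1, x2} × {60, 61} = {(x1,60), (x1,61), (x2,60), (x2,61)}
  {x2, x3} × {60, 61} = {(x2,60), (x2,61), (x3,60), (x3,61)}
  {x1, x2, x3} × {60, 61} = {(x1,60), (x1,61), (x2,60), (x2,61), (x3,60), (x3,61)}
These 13 distinct sets form the basis B.
Close under arbitrary unions to get τ_{X×Y}; counting gives |τ_{X×Y}| = 25.


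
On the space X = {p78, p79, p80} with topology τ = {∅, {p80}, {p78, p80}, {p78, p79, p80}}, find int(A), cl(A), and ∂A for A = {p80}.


int(A) = {p80}, cl(A) = {p78, p79, p80}, ∂A = {p78, p79}.

Closed sets in (X, τ) are complements of opens:
  closed(X, τ) = {∅, {p79}, {p78, p79}, {p78, p79, p80}}.
int(A) = ⋃ {U ∈ τ : U ⊆ A}. Opens contained in A: ∅, {p80}.
Taking the union of these: int(A) = {p80}.
cl(A) = ⋂ {C closed : A ⊆ C}. Closed sets containing A: {p78, p79, p80}.
Intersecting these: cl(A) = {p78, p79, p80}.
∂A = cl(A) ∖ int(A) = {p78, p79, p80} ∖ {p80} = {p78, p79}.


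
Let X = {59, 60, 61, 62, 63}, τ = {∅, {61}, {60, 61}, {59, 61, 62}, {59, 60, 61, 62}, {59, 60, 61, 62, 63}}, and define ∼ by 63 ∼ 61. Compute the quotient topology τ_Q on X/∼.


X/∼ = {[59], [60], [61=63], [62]}; |τ_Q| = 2.

Equivalence classes: [59], [60], [61=63], [62].
Quotient map π: X → X/∼ sends 59 ↦ [59], 60 ↦ [60], 61 ↦ [61=63], 62 ↦ [62], 63 ↦ [61=63].
For each subset V ⊆ X/∼, compute π^{-1}(V) ⊆ X and check whether π^{-1}(V) ∈ τ. V is open in τ_Q iff π^{-1}(V) ∈ τ.
  V = {}: π^{-1}(V) = ∅ ∈ τ ✓.
  V = {[59]}: π^{-1}(V) = {59} ∉ τ ✗.
  V = {[60]}: π^{-1}(V) = {60} ∉ τ ✗.
  V = {[59], [60]}: π^{-1}(V) = {59, 60} ∉ τ ✗.
  V = {[61=63]}: π^{-1}(V) = {61, 63} ∉ τ ✗.
  V = {[59], [61=63]}: π^{-1}(V) = {59, 61, 63} ∉ τ ✗.
  V = {[60], [61=63]}: π^{-1}(V) = {60, 61, 63} ∉ τ ✗.
  V = {[59], [60], [61=63]}: π^{-1}(V) = {59, 60, 61, 63} ∉ τ ✗.
  V = {[62]}: π^{-1}(V) = {62} ∉ τ ✗.
  V = {[59], [62]}: π^{-1}(V) = {59, 62} ∉ τ ✗.
  V = {[60], [62]}: π^{-1}(V) = {60, 62} ∉ τ ✗.
  V = {[59], [60], [62]}: π^{-1}(V) = {59, 60, 62} ∉ τ ✗.
  V = {[61=63], [62]}: π^{-1}(V) = {61, 62, 63} ∉ τ ✗.
  V = {[59], [61=63], [62]}: π^{-1}(V) = {59, 61, 62, 63} ∉ τ ✗.
  V = {[60], [61=63], [62]}: π^{-1}(V) = {60, 61, 62, 63} ∉ τ ✗.
  V = {[59], [60], [61=63], [62]}: π^{-1}(V) = {59, 60, 61, 62, 63} ∈ τ ✓.
Open sets in the quotient: τ_Q = {{}, {[59], [60], [61=63], [62]}} (2 elements).


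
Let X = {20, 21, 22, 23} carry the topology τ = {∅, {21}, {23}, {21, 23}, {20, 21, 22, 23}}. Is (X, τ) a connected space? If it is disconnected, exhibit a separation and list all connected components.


(X, τ) is connected.

Find clopen sets (U ∈ τ with X ∖ U ∈ τ):
  U = ∅, X ∖ U = {20, 21, 22, 23} — both open, so U is clopen.
  U = {20, 21, 22, 23}, X ∖ U = ∅ — both open, so U is clopen.
Only trivial clopens (∅ and X) exist, so (X, τ) is connected.
Compute connected components by grouping points that agree on all clopens:
  component: {20, 21, 22, 23}


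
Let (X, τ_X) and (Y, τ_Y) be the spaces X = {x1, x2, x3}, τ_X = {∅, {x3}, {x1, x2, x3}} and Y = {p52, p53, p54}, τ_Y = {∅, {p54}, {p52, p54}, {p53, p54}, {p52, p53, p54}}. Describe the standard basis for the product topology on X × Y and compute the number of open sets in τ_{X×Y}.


Basis B = {∅ × ∅, {x3} × {p54}, {x3} × {p52, p54}, {x3} × {p53, p54}, {x1, x2, x3} × {p54}, {x3} × {p52, p53, p54}, {x1, x2, x3} × {p52, p54}, {x1, x2, x3} × {p53, p54}, {x1, x2, x3} × {p52, p53, p54}}; |τ_{X×Y}| = 14.

Enumerate products U × V with U ∈ τ_X, V ∈ τ_Y (deduplicated):
  ∅ × ∅ = {} (∅)
  {x3} × {p54} = {(x3,p54)}
  {x3} × {p52, p54} = {(x3,p52), (x3,p54)}
  {x3} × {p53, p54} = {(x3,p53), (x3,p54)}
  {x1, x2, x3} × {p54} = {(x1,p54), (x2,p54), (x3,p54)}
  {x3} × {p52, p53, p54} = {(x3,p52), (x3,p53), (x3,p54)}
  {x1, x2, x3} × {p52, p54} = {(x1,p52), (x1,p54), (x2,p52), (x2,p54), (x3,p52), (x3,p54)}
  {x1, x2, x3} × {p53, p54} = {(x1,p53), (x1,p54), (x2,p53), (x2,p54), (x3,p53), (x3,p54)}
  {x1, x2, x3} × {p52, p53, p54} = {(x1,p52), (x1,p53), (x1,p54), (x2,p52), (x2,p53), (x2,p54), (x3,p52), (x3,p53), (x3,p54)}
These 9 distinct sets form the basis B.
Close under arbitrary unions to get τ_{X×Y}; counting gives |τ_{X×Y}| = 14.


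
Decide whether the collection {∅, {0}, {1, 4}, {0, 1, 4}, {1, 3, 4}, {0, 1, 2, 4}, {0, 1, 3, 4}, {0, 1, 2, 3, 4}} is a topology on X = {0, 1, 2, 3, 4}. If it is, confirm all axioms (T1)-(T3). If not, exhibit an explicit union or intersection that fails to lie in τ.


τ IS a topology on X.

Axiom (T1): ∅ ∈ τ? Yes; X ∈ τ? Yes.
Axiom (T2/T3): check pairwise unions and intersections of members of τ.
All pairwise intersections and unions checked — each lies in τ. Therefore τ satisfies (T1), (T2), (T3): it IS a topology on X.


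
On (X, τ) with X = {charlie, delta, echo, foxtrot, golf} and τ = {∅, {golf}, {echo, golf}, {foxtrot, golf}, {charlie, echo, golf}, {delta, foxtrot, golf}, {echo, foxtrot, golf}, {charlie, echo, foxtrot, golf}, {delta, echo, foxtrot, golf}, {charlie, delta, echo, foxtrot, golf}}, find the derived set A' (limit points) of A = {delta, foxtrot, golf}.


A' = {charlie, delta, echo, foxtrot}

For each x ∈ X, list the open sets U ∈ τ with x ∈ U, then check whether U ∩ (A ∖ {x}) ≠ ∅ for every such U.
  x = charlie: opens ∋ x are {charlie, echo, golf}, {charlie, echo, foxtrot, golf}, {charlie, delta, echo, foxtrot, golf}; each meets A ∖ {charlie}, so x IS a limit point.
  x = delta: opens ∋ x are {delta, foxtrot, golf}, {delta, echo, foxtrot, golf}, {charlie, delta, echo, foxtrot, golf}; each meets A ∖ {delta}, so x IS a limit point.
  x = echo: opens ∋ x are {echo, golf}, {charlie, echo, golf}, {echo, foxtrot, golf}, {charlie, echo, foxtrot, golf}, {delta, echo, foxtrot, golf}, {charlie, delta, echo, foxtrot, golf}; each meets A ∖ {echo}, so x IS a limit point.
  x = foxtrot: opens ∋ x are {foxtrot, golf}, {delta, foxtrot, golf}, {echo, foxtrot, golf}, {charlie, echo, foxtrot, golf}, {delta, echo, foxtrot, golf}, {charlie, delta, echo, foxtrot, golf}; each meets A ∖ {foxtrot}, so x IS a limit point.
  x = golf: open {golf} ∋ x has {golf} ∩ (A ∖ {golf}) = ∅, so x is NOT a limit point.
Collecting: A' = {charlie, delta, echo, foxtrot}.


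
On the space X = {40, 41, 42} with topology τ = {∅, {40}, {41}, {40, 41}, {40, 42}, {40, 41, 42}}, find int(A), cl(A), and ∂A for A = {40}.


int(A) = {40}, cl(A) = {40, 42}, ∂A = {42}.

Closed sets in (X, τ) are complements of opens:
  closed(X, τ) = {∅, {41}, {42}, {40, 42}, {41, 42}, {40, 41, 42}}.
int(A) = ⋃ {U ∈ τ : U ⊆ A}. Opens contained in A: ∅, {40}.
Taking the union of these: int(A) = {40}.
cl(A) = ⋂ {C closed : A ⊆ C}. Closed sets containing A: {40, 42}, {40, 41, 42}.
Intersecting these: cl(A) = {40, 42}.
∂A = cl(A) ∖ int(A) = {40, 42} ∖ {40} = {42}.


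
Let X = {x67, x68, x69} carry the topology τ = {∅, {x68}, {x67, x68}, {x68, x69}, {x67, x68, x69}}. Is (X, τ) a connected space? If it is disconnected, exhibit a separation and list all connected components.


(X, τ) is connected.

Find clopen sets (U ∈ τ with X ∖ U ∈ τ):
  U = ∅, X ∖ U = {x67, x68, x69} — both open, so U is clopen.
  U = {x67, x68, x69}, X ∖ U = ∅ — both open, so U is clopen.
Only trivial clopens (∅ and X) exist, so (X, τ) is connected.
Compute connected components by grouping points that agree on all clopens:
  component: {x67, x68, x69}


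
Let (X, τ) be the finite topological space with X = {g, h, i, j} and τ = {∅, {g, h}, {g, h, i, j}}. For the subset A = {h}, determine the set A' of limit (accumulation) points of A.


A' = {g, i, j}

For each x ∈ X, list the open sets U ∈ τ with x ∈ U, then check whether U ∩ (A ∖ {x}) ≠ ∅ for every such U.
  x = g: opens ∋ x are {g, h}, {g, h, i, j}; each meets A ∖ {g}, so x IS a limit point.
  x = h: open {g, h} ∋ x has {g, h} ∩ (A ∖ {h}) = ∅, so x is NOT a limit point.
  x = i: opens ∋ x are {g, h, i, j}; each meets A ∖ {i}, so x IS a limit point.
  x = j: opens ∋ x are {g, h, i, j}; each meets A ∖ {j}, so x IS a limit point.
Collecting: A' = {g, i, j}.


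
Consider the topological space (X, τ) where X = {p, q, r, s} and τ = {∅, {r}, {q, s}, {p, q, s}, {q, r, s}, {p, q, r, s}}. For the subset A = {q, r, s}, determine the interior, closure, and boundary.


int(A) = {q, r, s}, cl(A) = {p, q, r, s}, ∂A = {p}.

Closed sets in (X, τ) are complements of opens:
  closed(X, τ) = {∅, {p}, {r}, {p, r}, {p, q, s}, {p, q, r, s}}.
int(A) = ⋃ {U ∈ τ : U ⊆ A}. Opens contained in A: ∅, {r}, {q, s}, {q, r, s}.
Taking the union of these: int(A) = {q, r, s}.
cl(A) = ⋂ {C closed : A ⊆ C}. Closed sets containing A: {p, q, r, s}.
Intersecting these: cl(A) = {p, q, r, s}.
∂A = cl(A) ∖ int(A) = {p, q, r, s} ∖ {q, r, s} = {p}.


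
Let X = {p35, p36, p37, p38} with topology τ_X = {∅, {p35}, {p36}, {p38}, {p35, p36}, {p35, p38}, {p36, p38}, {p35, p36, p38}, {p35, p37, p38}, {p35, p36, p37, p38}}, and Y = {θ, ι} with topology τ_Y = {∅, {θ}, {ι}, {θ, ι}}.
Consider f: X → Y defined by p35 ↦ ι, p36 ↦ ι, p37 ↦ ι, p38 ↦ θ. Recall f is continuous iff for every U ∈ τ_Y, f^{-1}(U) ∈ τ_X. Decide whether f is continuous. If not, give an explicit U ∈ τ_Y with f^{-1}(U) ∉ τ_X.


f is NOT continuous.

Compute f^{-1}(U) for each U ∈ τ_Y:
  U = ∅: f^{-1}(U) = ∅ ∈ τ_X ✓.
  U = {θ}: f^{-1}(U) = {p38} ∈ τ_X ✓.
  U = {ι}: f^{-1}(U) = {p35, p36, p37} ∉ τ_X ✗.
  U = {θ, ι}: f^{-1}(U) = {p35, p36, p37, p38} ∈ τ_X ✓.
Found U = {ι} with f^{-1}(U) = {p35, p36, p37} not in τ_X. Therefore f is NOT continuous.


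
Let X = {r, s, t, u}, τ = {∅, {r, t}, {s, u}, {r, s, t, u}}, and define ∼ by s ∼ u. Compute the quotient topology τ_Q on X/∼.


X/∼ = {[r], [s=u], [t]}; |τ_Q| = 4.

Equivalence classes: [r], [s=u], [t].
Quotient map π: X → X/∼ sends r ↦ [r], s ↦ [s=u], t ↦ [t], u ↦ [s=u].
For each subset V ⊆ X/∼, compute π^{-1}(V) ⊆ X and check whether π^{-1}(V) ∈ τ. V is open in τ_Q iff π^{-1}(V) ∈ τ.
  V = {}: π^{-1}(V) = ∅ ∈ τ ✓.
  V = {[r]}: π^{-1}(V) = {r} ∉ τ ✗.
  V = {[s=u]}: π^{-1}(V) = {s, u} ∈ τ ✓.
  V = {[r], [s=u]}: π^{-1}(V) = {r, s, u} ∉ τ ✗.
  V = {[t]}: π^{-1}(V) = {t} ∉ τ ✗.
  V = {[r], [t]}: π^{-1}(V) = {r, t} ∈ τ ✓.
  V = {[s=u], [t]}: π^{-1}(V) = {s, t, u} ∉ τ ✗.
  V = {[r], [s=u], [t]}: π^{-1}(V) = {r, s, t, u} ∈ τ ✓.
Open sets in the quotient: τ_Q = {{}, {[s=u]}, {[r], [t]}, {[r], [s=u], [t]}} (4 elements).


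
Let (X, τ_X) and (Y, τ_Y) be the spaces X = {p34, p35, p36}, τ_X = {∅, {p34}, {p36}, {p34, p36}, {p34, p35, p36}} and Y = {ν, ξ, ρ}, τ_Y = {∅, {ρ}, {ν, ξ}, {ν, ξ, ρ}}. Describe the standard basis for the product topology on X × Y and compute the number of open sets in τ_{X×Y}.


Basis B = {∅ × ∅, {p34} × {ρ}, {p36} × {ρ}, {p34} × {ν, ξ}, {p34, p36} × {ρ}, {p36} × {ν, ξ}, {p34} × {ν, ξ, ρ}, {p34, p35, p36} × {ρ}, {p36} × {ν, ξ, ρ}, {p34, p36} × {ν, ξ}, {p34, p36} × {ν, ξ, ρ}, {p34, p35, p36} × {ν, ξ}, {p34, p35, p36} × {ν, ξ, ρ}}; |τ_{X×Y}| = 25.

Enumerate products U × V with U ∈ τ_X, V ∈ τ_Y (deduplicated):
  ∅ × ∅ = {} (∅)
  {p34} × {ρ} = {(p34,ρ)}
  {p36} × {ρ} = {(p36,ρ)}
  {p34} × {ν, ξ} = {(p34,ν), (p34,ξ)}
  {p34, p36} × {ρ} = {(p34,ρ), (p36,ρ)}
  {p36} × {ν, ξ} = {(p36,ν), (p36,ξ)}
  {p34} × {ν, ξ, ρ} = {(p34,ν), (p34,ξ), (p34,ρ)}
  {p34, p35, p36} × {ρ} = {(p34,ρ), (p35,ρ), (p36,ρ)}
  {p36} × {ν, ξ, ρ} = {(p36,ν), (p36,ξ), (p36,ρ)}
  {p34, p36} × {ν, ξ} = {(p34,ν), (p34,ξ), (p36,ν), (p36,ξ)}
  {p34, p36} × {ν, ξ, ρ} = {(p34,ν), (p34,ξ), (p34,ρ), (p36,ν), (p36,ξ), (p36,ρ)}
  {p34, p35, p36} × {ν, ξ} = {(p34,ν), (p34,ξ), (p35,ν), (p35,ξ), (p36,ν), (p36,ξ)}
  {p34, p35, p36} × {ν, ξ, ρ} = {(p34,ν), (p34,ξ), (p34,ρ), (p35,ν), (p35,ξ), (p35,ρ), (p36,ν), (p36,ξ), (p36,ρ)}
These 13 distinct sets form the basis B.
Close under arbitrary unions to get τ_{X×Y}; counting gives |τ_{X×Y}| = 25.


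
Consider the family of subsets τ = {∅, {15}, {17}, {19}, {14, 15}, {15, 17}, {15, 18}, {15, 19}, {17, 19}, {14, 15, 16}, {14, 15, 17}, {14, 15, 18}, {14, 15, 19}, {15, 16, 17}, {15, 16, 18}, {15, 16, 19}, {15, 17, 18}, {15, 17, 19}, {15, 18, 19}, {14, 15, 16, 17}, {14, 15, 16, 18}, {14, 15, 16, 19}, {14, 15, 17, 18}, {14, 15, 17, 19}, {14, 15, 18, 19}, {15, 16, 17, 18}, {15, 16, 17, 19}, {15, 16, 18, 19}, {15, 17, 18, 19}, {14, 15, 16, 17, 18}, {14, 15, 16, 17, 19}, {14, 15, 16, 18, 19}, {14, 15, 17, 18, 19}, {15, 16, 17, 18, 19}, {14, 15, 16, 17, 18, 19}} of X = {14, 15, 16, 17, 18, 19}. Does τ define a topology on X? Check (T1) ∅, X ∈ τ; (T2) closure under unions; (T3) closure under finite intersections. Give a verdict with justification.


τ is NOT a topology on X.

Axiom (T1): ∅ ∈ τ? Yes; X ∈ τ? Yes.
Axiom (T2/T3): check pairwise unions and intersections of members of τ.
Counterexample for (T3): {14, 15, 16} ∩ {15, 16, 17} = {15, 16} ∉ τ. Therefore τ is NOT a topology.


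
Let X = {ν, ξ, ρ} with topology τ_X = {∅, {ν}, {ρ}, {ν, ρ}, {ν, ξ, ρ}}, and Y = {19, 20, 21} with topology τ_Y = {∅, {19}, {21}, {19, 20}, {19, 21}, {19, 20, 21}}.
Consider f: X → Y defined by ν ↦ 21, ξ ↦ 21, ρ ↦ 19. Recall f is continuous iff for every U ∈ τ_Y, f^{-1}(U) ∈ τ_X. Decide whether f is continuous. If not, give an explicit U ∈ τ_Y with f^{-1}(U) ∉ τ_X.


f is NOT continuous.

Compute f^{-1}(U) for each U ∈ τ_Y:
  U = ∅: f^{-1}(U) = ∅ ∈ τ_X ✓.
  U = {19}: f^{-1}(U) = {ρ} ∈ τ_X ✓.
  U = {21}: f^{-1}(U) = {ν, ξ} ∉ τ_X ✗.
  U = {19, 20}: f^{-1}(U) = {ρ} ∈ τ_X ✓.
  U = {19, 21}: f^{-1}(U) = {ν, ξ, ρ} ∈ τ_X ✓.
  U = {19, 20, 21}: f^{-1}(U) = {ν, ξ, ρ} ∈ τ_X ✓.
Found U = {21} with f^{-1}(U) = {ν, ξ} not in τ_X. Therefore f is NOT continuous.


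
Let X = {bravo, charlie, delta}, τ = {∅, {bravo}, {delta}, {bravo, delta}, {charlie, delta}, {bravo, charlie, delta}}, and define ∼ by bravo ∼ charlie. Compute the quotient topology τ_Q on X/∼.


X/∼ = {[bravo=charlie], [delta]}; |τ_Q| = 3.

Equivalence classes: [bravo=charlie], [delta].
Quotient map π: X → X/∼ sends bravo ↦ [bravo=charlie], charlie ↦ [bravo=charlie], delta ↦ [delta].
For each subset V ⊆ X/∼, compute π^{-1}(V) ⊆ X and check whether π^{-1}(V) ∈ τ. V is open in τ_Q iff π^{-1}(V) ∈ τ.
  V = {}: π^{-1}(V) = ∅ ∈ τ ✓.
  V = {[bravo=charlie]}: π^{-1}(V) = {bravo, charlie} ∉ τ ✗.
  V = {[delta]}: π^{-1}(V) = {delta} ∈ τ ✓.
  V = {[bravo=charlie], [delta]}: π^{-1}(V) = {bravo, charlie, delta} ∈ τ ✓.
Open sets in the quotient: τ_Q = {{}, {[delta]}, {[bravo=charlie], [delta]}} (3 elements).


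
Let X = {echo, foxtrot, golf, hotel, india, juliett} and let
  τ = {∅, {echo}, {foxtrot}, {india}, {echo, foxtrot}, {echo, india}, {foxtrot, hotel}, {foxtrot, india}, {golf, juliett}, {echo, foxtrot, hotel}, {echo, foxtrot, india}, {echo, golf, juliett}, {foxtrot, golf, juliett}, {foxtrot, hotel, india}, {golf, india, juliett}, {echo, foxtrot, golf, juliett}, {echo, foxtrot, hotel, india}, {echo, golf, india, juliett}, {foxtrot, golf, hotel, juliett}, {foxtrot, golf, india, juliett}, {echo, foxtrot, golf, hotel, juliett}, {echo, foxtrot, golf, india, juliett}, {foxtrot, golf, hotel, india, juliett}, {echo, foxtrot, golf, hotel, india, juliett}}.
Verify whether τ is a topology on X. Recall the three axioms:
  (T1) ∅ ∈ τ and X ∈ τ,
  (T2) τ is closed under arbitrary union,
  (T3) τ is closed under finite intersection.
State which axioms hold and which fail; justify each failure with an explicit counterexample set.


τ IS a topology on X.

Axiom (T1): ∅ ∈ τ? Yes; X ∈ τ? Yes.
Axiom (T2/T3): check pairwise unions and intersections of members of τ.
All pairwise intersections and unions checked — each lies in τ. Therefore τ satisfies (T1), (T2), (T3): it IS a topology on X.


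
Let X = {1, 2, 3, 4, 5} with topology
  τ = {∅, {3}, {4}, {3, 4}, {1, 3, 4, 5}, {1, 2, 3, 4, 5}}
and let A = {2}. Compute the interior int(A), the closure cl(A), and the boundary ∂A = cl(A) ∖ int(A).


int(A) = ∅, cl(A) = {2}, ∂A = {2}.

Closed sets in (X, τ) are complements of opens:
  closed(X, τ) = {∅, {2}, {1, 2, 5}, {1, 2, 3, 5}, {1, 2, 4, 5}, {1, 2, 3, 4, 5}}.
int(A) = ⋃ {U ∈ τ : U ⊆ A}. Opens contained in A: ∅.
Taking the union of these: int(A) = ∅.
cl(A) = ⋂ {C closed : A ⊆ C}. Closed sets containing A: {2}, {1, 2, 5}, {1, 2, 3, 5}, {1, 2, 4, 5}, {1, 2, 3, 4, 5}.
Intersecting these: cl(A) = {2}.
∂A = cl(A) ∖ int(A) = {2} ∖ ∅ = {2}.


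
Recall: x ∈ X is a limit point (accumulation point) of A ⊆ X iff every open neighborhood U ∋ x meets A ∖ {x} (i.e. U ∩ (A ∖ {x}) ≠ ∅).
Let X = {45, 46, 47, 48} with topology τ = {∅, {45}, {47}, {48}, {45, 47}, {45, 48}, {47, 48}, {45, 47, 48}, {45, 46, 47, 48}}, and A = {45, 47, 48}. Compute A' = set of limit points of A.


A' = {46}

For each x ∈ X, list the open sets U ∈ τ with x ∈ U, then check whether U ∩ (A ∖ {x}) ≠ ∅ for every such U.
  x = 45: open {45} ∋ x has {45} ∩ (A ∖ {45}) = ∅, so x is NOT a limit point.
  x = 46: opens ∋ x are {45, 46, 47, 48}; each meets A ∖ {46}, so x IS a limit point.
  x = 47: open {47} ∋ x has {47} ∩ (A ∖ {47}) = ∅, so x is NOT a limit point.
  x = 48: open {48} ∋ x has {48} ∩ (A ∖ {48}) = ∅, so x is NOT a limit point.
Collecting: A' = {46}.


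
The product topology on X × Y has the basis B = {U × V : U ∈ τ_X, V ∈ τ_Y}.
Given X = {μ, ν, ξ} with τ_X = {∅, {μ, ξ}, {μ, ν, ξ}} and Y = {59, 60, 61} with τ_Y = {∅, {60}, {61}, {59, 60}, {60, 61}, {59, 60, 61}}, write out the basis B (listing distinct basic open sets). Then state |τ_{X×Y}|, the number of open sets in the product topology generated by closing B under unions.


Basis B = {∅ × ∅, {μ, ξ} × {60}, {μ, ξ} × {61}, {μ, ν, ξ} × {60}, {μ, ν, ξ} × {61}, {μ, ξ} × {59, 60}, {μ, ξ} × {60, 61}, {μ, ξ} × {59, 60, 61}, {μ, ν, ξ} × {59, 60}, {μ, ν, ξ} × {60, 61}, {μ, ν, ξ} × {59, 60, 61}}; |τ_{X×Y}| = 18.

Enumerate products U × V with U ∈ τ_X, V ∈ τ_Y (deduplicated):
  ∅ × ∅ = {} (∅)
  {μ, ξ} × {60} = {(μ,60), (ξ,60)}
  {μ, ξ} × {61} = {(μ,61), (ξ,61)}
  {μ, ν, ξ} × {60} = {(μ,60), (ν,60), (ξ,60)}
  {μ, ν, ξ} × {61} = {(μ,61), (ν,61), (ξ,61)}
  {μ, ξ} × {59, 60} = {(μ,59), (μ,60), (ξ,59), (ξ,60)}
  {μ, ξ} × {60, 61} = {(μ,60), (μ,61), (ξ,60), (ξ,61)}
  {μ, ξ} × {59, 60, 61} = {(μ,59), (μ,60), (μ,61), (ξ,59), (ξ,60), (ξ,61)}
  {μ, ν, ξ} × {59, 60} = {(μ,59), (μ,60), (ν,59), (ν,60), (ξ,59), (ξ,60)}
  {μ, ν, ξ} × {60, 61} = {(μ,60), (μ,61), (ν,60), (ν,61), (ξ,60), (ξ,61)}
  {μ, ν, ξ} × {59, 60, 61} = {(μ,59), (μ,60), (μ,61), (ν,59), (ν,60), (ν,61), (ξ,59), (ξ,60), (ξ,61)}
These 11 distinct sets form the basis B.
Close under arbitrary unions to get τ_{X×Y}; counting gives |τ_{X×Y}| = 18.


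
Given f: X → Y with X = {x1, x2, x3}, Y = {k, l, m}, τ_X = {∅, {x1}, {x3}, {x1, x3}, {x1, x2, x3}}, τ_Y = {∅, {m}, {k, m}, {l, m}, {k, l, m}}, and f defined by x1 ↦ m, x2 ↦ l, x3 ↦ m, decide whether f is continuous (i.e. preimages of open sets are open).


f IS continuous.

Compute f^{-1}(U) for each U ∈ τ_Y:
  U = ∅: f^{-1}(U) = ∅ ∈ τ_X ✓.
  U = {m}: f^{-1}(U) = {x1, x3} ∈ τ_X ✓.
  U = {k, m}: f^{-1}(U) = {x1, x3} ∈ τ_X ✓.
  U = {l, m}: f^{-1}(U) = {x1, x2, x3} ∈ τ_X ✓.
  U = {k, l, m}: f^{-1}(U) = {x1, x2, x3} ∈ τ_X ✓.
Every preimage lies in τ_X, so f IS continuous.


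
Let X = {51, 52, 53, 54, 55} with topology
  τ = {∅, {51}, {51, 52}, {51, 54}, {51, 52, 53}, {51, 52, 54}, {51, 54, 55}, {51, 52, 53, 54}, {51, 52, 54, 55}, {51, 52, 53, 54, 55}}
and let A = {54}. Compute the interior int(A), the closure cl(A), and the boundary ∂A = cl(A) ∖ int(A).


int(A) = ∅, cl(A) = {54, 55}, ∂A = {54, 55}.

Closed sets in (X, τ) are complements of opens:
  closed(X, τ) = {∅, {53}, {55}, {52, 53}, {53, 55}, {54, 55}, {52, 53, 55}, {53, 54, 55}, {52, 53, 54, 55}, {51, 52, 53, 54, 55}}.
int(A) = ⋃ {U ∈ τ : U ⊆ A}. Opens contained in A: ∅.
Taking the union of these: int(A) = ∅.
cl(A) = ⋂ {C closed : A ⊆ C}. Closed sets containing A: {54, 55}, {53, 54, 55}, {52, 53, 54, 55}, {51, 52, 53, 54, 55}.
Intersecting these: cl(A) = {54, 55}.
∂A = cl(A) ∖ int(A) = {54, 55} ∖ ∅ = {54, 55}.


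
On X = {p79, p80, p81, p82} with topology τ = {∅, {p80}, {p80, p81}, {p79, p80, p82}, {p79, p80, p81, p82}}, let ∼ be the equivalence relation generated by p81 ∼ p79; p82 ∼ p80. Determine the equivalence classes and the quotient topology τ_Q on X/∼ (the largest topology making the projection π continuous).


X/∼ = {[p79=p81], [p80=p82]}; |τ_Q| = 2.

Equivalence classes: [p79=p81], [p80=p82].
Quotient map π: X → X/∼ sends p79 ↦ [p79=p81], p80 ↦ [p80=p82], p81 ↦ [p79=p81], p82 ↦ [p80=p82].
For each subset V ⊆ X/∼, compute π^{-1}(V) ⊆ X and check whether π^{-1}(V) ∈ τ. V is open in τ_Q iff π^{-1}(V) ∈ τ.
  V = {}: π^{-1}(V) = ∅ ∈ τ ✓.
  V = {[p79=p81]}: π^{-1}(V) = {p79, p81} ∉ τ ✗.
  V = {[p80=p82]}: π^{-1}(V) = {p80, p82} ∉ τ ✗.
  V = {[p79=p81], [p80=p82]}: π^{-1}(V) = {p79, p80, p81, p82} ∈ τ ✓.
Open sets in the quotient: τ_Q = {{}, {[p79=p81], [p80=p82]}} (2 elements).
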